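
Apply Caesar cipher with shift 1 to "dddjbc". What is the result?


Caesar cipher: shift "dddjbc" by 1
  'd' (pos 3) + 1 = pos 4 = 'e'
  'd' (pos 3) + 1 = pos 4 = 'e'
  'd' (pos 3) + 1 = pos 4 = 'e'
  'j' (pos 9) + 1 = pos 10 = 'k'
  'b' (pos 1) + 1 = pos 2 = 'c'
  'c' (pos 2) + 1 = pos 3 = 'd'
Result: eeekcd

eeekcd


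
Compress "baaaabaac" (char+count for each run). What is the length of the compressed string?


Input: baaaabaac
Runs:
  'b' x 1 => "b1"
  'a' x 4 => "a4"
  'b' x 1 => "b1"
  'a' x 2 => "a2"
  'c' x 1 => "c1"
Compressed: "b1a4b1a2c1"
Compressed length: 10

10


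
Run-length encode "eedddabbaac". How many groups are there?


Input: eedddabbaac
Scanning for consecutive runs:
  Group 1: 'e' x 2 (positions 0-1)
  Group 2: 'd' x 3 (positions 2-4)
  Group 3: 'a' x 1 (positions 5-5)
  Group 4: 'b' x 2 (positions 6-7)
  Group 5: 'a' x 2 (positions 8-9)
  Group 6: 'c' x 1 (positions 10-10)
Total groups: 6

6


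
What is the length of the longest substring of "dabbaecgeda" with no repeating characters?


Input: "dabbaecgeda"
Sliding window (track last position of each char):
  Position 0 ('d'): window [0,0] length 1 -- new best
  Position 1 ('a'): window [0,1] length 2 -- new best
  Position 2 ('b'): window [0,2] length 3 -- new best
  Position 3 ('b'): repeat (last at 2), move window start to 3
  Position 3 ('b'): window [3,3] length 1
  Position 4 ('a'): window [3,4] length 2
  Position 5 ('e'): window [3,5] length 3
  Position 6 ('c'): window [3,6] length 4 -- new best
  Position 7 ('g'): window [3,7] length 5 -- new best
  Position 8 ('e'): repeat (last at 5), move window start to 6
  Position 8 ('e'): window [6,8] length 3
  Position 9 ('d'): window [6,9] length 4
  Position 10 ('a'): window [6,10] length 5
Longest substring with no repeats: "baecg" with length 5

5


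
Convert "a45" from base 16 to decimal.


Input: "a45" in base 16
Positional expansion:
  Digit 'a' (value 10) x 16^2 = 2560
  Digit '4' (value 4) x 16^1 = 64
  Digit '5' (value 5) x 16^0 = 5
Sum = 2629

2629


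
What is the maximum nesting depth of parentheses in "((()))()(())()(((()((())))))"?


Input: "((()))()(())()(((()((())))))"
Tracking depth:
  Position 0 '(': depth becomes 1
  Position 1 '(': depth becomes 2
  Position 2 '(': depth becomes 3
  Position 3 ')': depth becomes 2
  Position 4 ')': depth becomes 1
  Position 5 ')': depth becomes 0
  Position 6 '(': depth becomes 1
  Position 7 ')': depth becomes 0
  Position 8 '(': depth becomes 1
  Position 9 '(': depth becomes 2
  Position 10 ')': depth becomes 1
  Position 11 ')': depth becomes 0
  Position 12 '(': depth becomes 1
  Position 13 ')': depth becomes 0
  Position 14 '(': depth becomes 1
  Position 15 '(': depth becomes 2
  Position 16 '(': depth becomes 3
  Position 17 '(': depth becomes 4
  Position 18 ')': depth becomes 3
  Position 19 '(': depth becomes 4
  Position 20 '(': depth becomes 5
  Position 21 '(': depth becomes 6
  Position 22 ')': depth becomes 5
  Position 23 ')': depth becomes 4
  Position 24 ')': depth becomes 3
  Position 25 ')': depth becomes 2
  Position 26 ')': depth becomes 1
  Position 27 ')': depth becomes 0
Maximum depth reached: 6

6


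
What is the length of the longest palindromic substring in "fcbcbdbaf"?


Input: "fcbcbdbaf"
Checking substrings for palindromes:
  [1:4] "cbc" (len 3) => palindrome
  [2:5] "bcb" (len 3) => palindrome
  [4:7] "bdb" (len 3) => palindrome
Longest palindromic substring: "cbc" with length 3

3


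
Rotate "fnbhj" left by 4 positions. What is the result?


Input: "fnbhj", rotate left by 4
First 4 characters: "fnbh"
Remaining characters: "j"
Concatenate remaining + first: "j" + "fnbh" = "jfnbh"

jfnbh


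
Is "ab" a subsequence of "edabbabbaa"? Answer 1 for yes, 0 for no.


Check if "ab" is a subsequence of "edabbabbaa"
Greedy scan:
  Position 0 ('e'): no match needed
  Position 1 ('d'): no match needed
  Position 2 ('a'): matches sub[0] = 'a'
  Position 3 ('b'): matches sub[1] = 'b'
  Position 4 ('b'): no match needed
  Position 5 ('a'): no match needed
  Position 6 ('b'): no match needed
  Position 7 ('b'): no match needed
  Position 8 ('a'): no match needed
  Position 9 ('a'): no match needed
All 2 characters matched => is a subsequence

1


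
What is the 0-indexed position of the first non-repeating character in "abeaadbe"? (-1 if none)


Input: abeaadbe
Character frequencies:
  'a': 3
  'b': 2
  'd': 1
  'e': 2
Scanning left to right for freq == 1:
  Position 0 ('a'): freq=3, skip
  Position 1 ('b'): freq=2, skip
  Position 2 ('e'): freq=2, skip
  Position 3 ('a'): freq=3, skip
  Position 4 ('a'): freq=3, skip
  Position 5 ('d'): unique! => answer = 5

5


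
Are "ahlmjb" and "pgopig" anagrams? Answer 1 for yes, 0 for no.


Strings: "ahlmjb", "pgopig"
Sorted first:  abhjlm
Sorted second: ggiopp
Differ at position 0: 'a' vs 'g' => not anagrams

0


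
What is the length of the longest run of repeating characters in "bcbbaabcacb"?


Input: "bcbbaabcacb"
Scanning for longest run:
  Position 1 ('c'): new char, reset run to 1
  Position 2 ('b'): new char, reset run to 1
  Position 3 ('b'): continues run of 'b', length=2
  Position 4 ('a'): new char, reset run to 1
  Position 5 ('a'): continues run of 'a', length=2
  Position 6 ('b'): new char, reset run to 1
  Position 7 ('c'): new char, reset run to 1
  Position 8 ('a'): new char, reset run to 1
  Position 9 ('c'): new char, reset run to 1
  Position 10 ('b'): new char, reset run to 1
Longest run: 'b' with length 2

2


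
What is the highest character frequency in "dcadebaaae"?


Input: dcadebaaae
Character counts:
  'a': 4
  'b': 1
  'c': 1
  'd': 2
  'e': 2
Maximum frequency: 4

4


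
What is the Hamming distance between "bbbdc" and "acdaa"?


Comparing "bbbdc" and "acdaa" position by position:
  Position 0: 'b' vs 'a' => differ
  Position 1: 'b' vs 'c' => differ
  Position 2: 'b' vs 'd' => differ
  Position 3: 'd' vs 'a' => differ
  Position 4: 'c' vs 'a' => differ
Total differences (Hamming distance): 5

5


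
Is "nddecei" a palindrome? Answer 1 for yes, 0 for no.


Input: nddecei
Reversed: ieceddn
  Compare pos 0 ('n') with pos 6 ('i'): MISMATCH
  Compare pos 1 ('d') with pos 5 ('e'): MISMATCH
  Compare pos 2 ('d') with pos 4 ('c'): MISMATCH
Result: not a palindrome

0


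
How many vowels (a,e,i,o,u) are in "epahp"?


Input: epahp
Checking each character:
  'e' at position 0: vowel (running total: 1)
  'p' at position 1: consonant
  'a' at position 2: vowel (running total: 2)
  'h' at position 3: consonant
  'p' at position 4: consonant
Total vowels: 2

2


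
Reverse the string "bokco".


Input: bokco
Reading characters right to left:
  Position 4: 'o'
  Position 3: 'c'
  Position 2: 'k'
  Position 1: 'o'
  Position 0: 'b'
Reversed: ockob

ockob


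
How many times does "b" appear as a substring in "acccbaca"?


Searching for "b" in "acccbaca"
Scanning each position:
  Position 0: "a" => no
  Position 1: "c" => no
  Position 2: "c" => no
  Position 3: "c" => no
  Position 4: "b" => MATCH
  Position 5: "a" => no
  Position 6: "c" => no
  Position 7: "a" => no
Total occurrences: 1

1


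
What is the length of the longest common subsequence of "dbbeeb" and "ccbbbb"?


LCS of "dbbeeb" and "ccbbbb"
DP table:
           c    c    b    b    b    b
      0    0    0    0    0    0    0
  d   0    0    0    0    0    0    0
  b   0    0    0    1    1    1    1
  b   0    0    0    1    2    2    2
  e   0    0    0    1    2    2    2
  e   0    0    0    1    2    2    2
  b   0    0    0    1    2    3    3
LCS length = dp[6][6] = 3

3


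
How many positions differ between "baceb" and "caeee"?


Comparing "baceb" and "caeee" position by position:
  Position 0: 'b' vs 'c' => DIFFER
  Position 1: 'a' vs 'a' => same
  Position 2: 'c' vs 'e' => DIFFER
  Position 3: 'e' vs 'e' => same
  Position 4: 'b' vs 'e' => DIFFER
Positions that differ: 3

3


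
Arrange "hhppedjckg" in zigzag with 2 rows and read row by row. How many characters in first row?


Zigzag "hhppedjckg" into 2 rows:
Placing characters:
  'h' => row 0
  'h' => row 1
  'p' => row 0
  'p' => row 1
  'e' => row 0
  'd' => row 1
  'j' => row 0
  'c' => row 1
  'k' => row 0
  'g' => row 1
Rows:
  Row 0: "hpejk"
  Row 1: "hpdcg"
First row length: 5

5


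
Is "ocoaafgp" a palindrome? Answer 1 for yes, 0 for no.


Input: ocoaafgp
Reversed: pgfaaoco
  Compare pos 0 ('o') with pos 7 ('p'): MISMATCH
  Compare pos 1 ('c') with pos 6 ('g'): MISMATCH
  Compare pos 2 ('o') with pos 5 ('f'): MISMATCH
  Compare pos 3 ('a') with pos 4 ('a'): match
Result: not a palindrome

0


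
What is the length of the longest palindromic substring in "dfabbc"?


Input: "dfabbc"
Checking substrings for palindromes:
  [3:5] "bb" (len 2) => palindrome
Longest palindromic substring: "bb" with length 2

2


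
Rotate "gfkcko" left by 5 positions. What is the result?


Input: "gfkcko", rotate left by 5
First 5 characters: "gfkck"
Remaining characters: "o"
Concatenate remaining + first: "o" + "gfkck" = "ogfkck"

ogfkck


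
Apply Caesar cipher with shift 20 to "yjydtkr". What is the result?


Caesar cipher: shift "yjydtkr" by 20
  'y' (pos 24) + 20 = pos 18 = 's'
  'j' (pos 9) + 20 = pos 3 = 'd'
  'y' (pos 24) + 20 = pos 18 = 's'
  'd' (pos 3) + 20 = pos 23 = 'x'
  't' (pos 19) + 20 = pos 13 = 'n'
  'k' (pos 10) + 20 = pos 4 = 'e'
  'r' (pos 17) + 20 = pos 11 = 'l'
Result: sdsxnel

sdsxnel


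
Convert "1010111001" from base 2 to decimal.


Input: "1010111001" in base 2
Positional expansion:
  Digit '1' (value 1) x 2^9 = 512
  Digit '0' (value 0) x 2^8 = 0
  Digit '1' (value 1) x 2^7 = 128
  Digit '0' (value 0) x 2^6 = 0
  Digit '1' (value 1) x 2^5 = 32
  Digit '1' (value 1) x 2^4 = 16
  Digit '1' (value 1) x 2^3 = 8
  Digit '0' (value 0) x 2^2 = 0
  Digit '0' (value 0) x 2^1 = 0
  Digit '1' (value 1) x 2^0 = 1
Sum = 697

697


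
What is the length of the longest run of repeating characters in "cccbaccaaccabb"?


Input: "cccbaccaaccabb"
Scanning for longest run:
  Position 1 ('c'): continues run of 'c', length=2
  Position 2 ('c'): continues run of 'c', length=3
  Position 3 ('b'): new char, reset run to 1
  Position 4 ('a'): new char, reset run to 1
  Position 5 ('c'): new char, reset run to 1
  Position 6 ('c'): continues run of 'c', length=2
  Position 7 ('a'): new char, reset run to 1
  Position 8 ('a'): continues run of 'a', length=2
  Position 9 ('c'): new char, reset run to 1
  Position 10 ('c'): continues run of 'c', length=2
  Position 11 ('a'): new char, reset run to 1
  Position 12 ('b'): new char, reset run to 1
  Position 13 ('b'): continues run of 'b', length=2
Longest run: 'c' with length 3

3


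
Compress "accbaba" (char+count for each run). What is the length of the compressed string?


Input: accbaba
Runs:
  'a' x 1 => "a1"
  'c' x 2 => "c2"
  'b' x 1 => "b1"
  'a' x 1 => "a1"
  'b' x 1 => "b1"
  'a' x 1 => "a1"
Compressed: "a1c2b1a1b1a1"
Compressed length: 12

12


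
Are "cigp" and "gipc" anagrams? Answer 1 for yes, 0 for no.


Strings: "cigp", "gipc"
Sorted first:  cgip
Sorted second: cgip
Sorted forms match => anagrams

1


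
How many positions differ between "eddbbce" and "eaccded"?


Comparing "eddbbce" and "eaccded" position by position:
  Position 0: 'e' vs 'e' => same
  Position 1: 'd' vs 'a' => DIFFER
  Position 2: 'd' vs 'c' => DIFFER
  Position 3: 'b' vs 'c' => DIFFER
  Position 4: 'b' vs 'd' => DIFFER
  Position 5: 'c' vs 'e' => DIFFER
  Position 6: 'e' vs 'd' => DIFFER
Positions that differ: 6

6


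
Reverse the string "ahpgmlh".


Input: ahpgmlh
Reading characters right to left:
  Position 6: 'h'
  Position 5: 'l'
  Position 4: 'm'
  Position 3: 'g'
  Position 2: 'p'
  Position 1: 'h'
  Position 0: 'a'
Reversed: hlmgpha

hlmgpha


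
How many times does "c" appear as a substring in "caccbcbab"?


Searching for "c" in "caccbcbab"
Scanning each position:
  Position 0: "c" => MATCH
  Position 1: "a" => no
  Position 2: "c" => MATCH
  Position 3: "c" => MATCH
  Position 4: "b" => no
  Position 5: "c" => MATCH
  Position 6: "b" => no
  Position 7: "a" => no
  Position 8: "b" => no
Total occurrences: 4

4


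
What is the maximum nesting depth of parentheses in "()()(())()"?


Input: "()()(())()"
Tracking depth:
  Position 0 '(': depth becomes 1
  Position 1 ')': depth becomes 0
  Position 2 '(': depth becomes 1
  Position 3 ')': depth becomes 0
  Position 4 '(': depth becomes 1
  Position 5 '(': depth becomes 2
  Position 6 ')': depth becomes 1
  Position 7 ')': depth becomes 0
  Position 8 '(': depth becomes 1
  Position 9 ')': depth becomes 0
Maximum depth reached: 2

2


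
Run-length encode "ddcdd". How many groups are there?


Input: ddcdd
Scanning for consecutive runs:
  Group 1: 'd' x 2 (positions 0-1)
  Group 2: 'c' x 1 (positions 2-2)
  Group 3: 'd' x 2 (positions 3-4)
Total groups: 3

3


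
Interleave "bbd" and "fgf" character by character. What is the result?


Interleaving "bbd" and "fgf":
  Position 0: 'b' from first, 'f' from second => "bf"
  Position 1: 'b' from first, 'g' from second => "bg"
  Position 2: 'd' from first, 'f' from second => "df"
Result: bfbgdf

bfbgdf


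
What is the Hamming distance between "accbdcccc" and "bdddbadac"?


Comparing "accbdcccc" and "bdddbadac" position by position:
  Position 0: 'a' vs 'b' => differ
  Position 1: 'c' vs 'd' => differ
  Position 2: 'c' vs 'd' => differ
  Position 3: 'b' vs 'd' => differ
  Position 4: 'd' vs 'b' => differ
  Position 5: 'c' vs 'a' => differ
  Position 6: 'c' vs 'd' => differ
  Position 7: 'c' vs 'a' => differ
  Position 8: 'c' vs 'c' => same
Total differences (Hamming distance): 8

8


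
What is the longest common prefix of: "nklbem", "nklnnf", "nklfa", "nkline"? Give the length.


Words: nklbem, nklnnf, nklfa, nkline
  Position 0: all 'n' => match
  Position 1: all 'k' => match
  Position 2: all 'l' => match
  Position 3: ('b', 'n', 'f', 'i') => mismatch, stop
LCP = "nkl" (length 3)

3


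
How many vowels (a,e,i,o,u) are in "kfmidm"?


Input: kfmidm
Checking each character:
  'k' at position 0: consonant
  'f' at position 1: consonant
  'm' at position 2: consonant
  'i' at position 3: vowel (running total: 1)
  'd' at position 4: consonant
  'm' at position 5: consonant
Total vowels: 1

1


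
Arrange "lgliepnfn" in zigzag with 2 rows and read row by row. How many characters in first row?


Zigzag "lgliepnfn" into 2 rows:
Placing characters:
  'l' => row 0
  'g' => row 1
  'l' => row 0
  'i' => row 1
  'e' => row 0
  'p' => row 1
  'n' => row 0
  'f' => row 1
  'n' => row 0
Rows:
  Row 0: "llenn"
  Row 1: "gipf"
First row length: 5

5


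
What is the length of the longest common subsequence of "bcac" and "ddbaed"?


LCS of "bcac" and "ddbaed"
DP table:
           d    d    b    a    e    d
      0    0    0    0    0    0    0
  b   0    0    0    1    1    1    1
  c   0    0    0    1    1    1    1
  a   0    0    0    1    2    2    2
  c   0    0    0    1    2    2    2
LCS length = dp[4][6] = 2

2


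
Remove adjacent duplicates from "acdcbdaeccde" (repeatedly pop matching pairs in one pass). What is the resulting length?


Input: acdcbdaeccde
Stack-based adjacent duplicate removal:
  Read 'a': push. Stack: a
  Read 'c': push. Stack: ac
  Read 'd': push. Stack: acd
  Read 'c': push. Stack: acdc
  Read 'b': push. Stack: acdcb
  Read 'd': push. Stack: acdcbd
  Read 'a': push. Stack: acdcbda
  Read 'e': push. Stack: acdcbdae
  Read 'c': push. Stack: acdcbdaec
  Read 'c': matches stack top 'c' => pop. Stack: acdcbdae
  Read 'd': push. Stack: acdcbdaed
  Read 'e': push. Stack: acdcbdaede
Final stack: "acdcbdaede" (length 10)

10


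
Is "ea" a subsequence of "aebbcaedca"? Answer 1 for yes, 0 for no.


Check if "ea" is a subsequence of "aebbcaedca"
Greedy scan:
  Position 0 ('a'): no match needed
  Position 1 ('e'): matches sub[0] = 'e'
  Position 2 ('b'): no match needed
  Position 3 ('b'): no match needed
  Position 4 ('c'): no match needed
  Position 5 ('a'): matches sub[1] = 'a'
  Position 6 ('e'): no match needed
  Position 7 ('d'): no match needed
  Position 8 ('c'): no match needed
  Position 9 ('a'): no match needed
All 2 characters matched => is a subsequence

1


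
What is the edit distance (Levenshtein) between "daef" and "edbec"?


Computing edit distance: "daef" -> "edbec"
DP table:
           e    d    b    e    c
      0    1    2    3    4    5
  d   1    1    1    2    3    4
  a   2    2    2    2    3    4
  e   3    2    3    3    2    3
  f   4    3    3    4    3    3
Edit distance = dp[4][5] = 3

3


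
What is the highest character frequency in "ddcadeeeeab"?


Input: ddcadeeeeab
Character counts:
  'a': 2
  'b': 1
  'c': 1
  'd': 3
  'e': 4
Maximum frequency: 4

4


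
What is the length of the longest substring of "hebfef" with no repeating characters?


Input: "hebfef"
Sliding window (track last position of each char):
  Position 0 ('h'): window [0,0] length 1 -- new best
  Position 1 ('e'): window [0,1] length 2 -- new best
  Position 2 ('b'): window [0,2] length 3 -- new best
  Position 3 ('f'): window [0,3] length 4 -- new best
  Position 4 ('e'): repeat (last at 1), move window start to 2
  Position 4 ('e'): window [2,4] length 3
  Position 5 ('f'): repeat (last at 3), move window start to 4
  Position 5 ('f'): window [4,5] length 2
Longest substring with no repeats: "hebf" with length 4

4


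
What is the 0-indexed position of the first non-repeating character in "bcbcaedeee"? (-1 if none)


Input: bcbcaedeee
Character frequencies:
  'a': 1
  'b': 2
  'c': 2
  'd': 1
  'e': 4
Scanning left to right for freq == 1:
  Position 0 ('b'): freq=2, skip
  Position 1 ('c'): freq=2, skip
  Position 2 ('b'): freq=2, skip
  Position 3 ('c'): freq=2, skip
  Position 4 ('a'): unique! => answer = 4

4


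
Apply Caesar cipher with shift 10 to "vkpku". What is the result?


Caesar cipher: shift "vkpku" by 10
  'v' (pos 21) + 10 = pos 5 = 'f'
  'k' (pos 10) + 10 = pos 20 = 'u'
  'p' (pos 15) + 10 = pos 25 = 'z'
  'k' (pos 10) + 10 = pos 20 = 'u'
  'u' (pos 20) + 10 = pos 4 = 'e'
Result: fuzue

fuzue


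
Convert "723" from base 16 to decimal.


Input: "723" in base 16
Positional expansion:
  Digit '7' (value 7) x 16^2 = 1792
  Digit '2' (value 2) x 16^1 = 32
  Digit '3' (value 3) x 16^0 = 3
Sum = 1827

1827


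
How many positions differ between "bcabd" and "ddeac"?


Comparing "bcabd" and "ddeac" position by position:
  Position 0: 'b' vs 'd' => DIFFER
  Position 1: 'c' vs 'd' => DIFFER
  Position 2: 'a' vs 'e' => DIFFER
  Position 3: 'b' vs 'a' => DIFFER
  Position 4: 'd' vs 'c' => DIFFER
Positions that differ: 5

5


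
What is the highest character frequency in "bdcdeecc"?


Input: bdcdeecc
Character counts:
  'b': 1
  'c': 3
  'd': 2
  'e': 2
Maximum frequency: 3

3


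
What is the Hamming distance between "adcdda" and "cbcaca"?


Comparing "adcdda" and "cbcaca" position by position:
  Position 0: 'a' vs 'c' => differ
  Position 1: 'd' vs 'b' => differ
  Position 2: 'c' vs 'c' => same
  Position 3: 'd' vs 'a' => differ
  Position 4: 'd' vs 'c' => differ
  Position 5: 'a' vs 'a' => same
Total differences (Hamming distance): 4

4


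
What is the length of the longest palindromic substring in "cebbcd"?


Input: "cebbcd"
Checking substrings for palindromes:
  [2:4] "bb" (len 2) => palindrome
Longest palindromic substring: "bb" with length 2

2


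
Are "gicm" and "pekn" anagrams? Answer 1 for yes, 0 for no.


Strings: "gicm", "pekn"
Sorted first:  cgim
Sorted second: eknp
Differ at position 0: 'c' vs 'e' => not anagrams

0


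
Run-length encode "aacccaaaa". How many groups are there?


Input: aacccaaaa
Scanning for consecutive runs:
  Group 1: 'a' x 2 (positions 0-1)
  Group 2: 'c' x 3 (positions 2-4)
  Group 3: 'a' x 4 (positions 5-8)
Total groups: 3

3


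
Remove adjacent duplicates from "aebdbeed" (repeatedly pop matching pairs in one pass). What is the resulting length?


Input: aebdbeed
Stack-based adjacent duplicate removal:
  Read 'a': push. Stack: a
  Read 'e': push. Stack: ae
  Read 'b': push. Stack: aeb
  Read 'd': push. Stack: aebd
  Read 'b': push. Stack: aebdb
  Read 'e': push. Stack: aebdbe
  Read 'e': matches stack top 'e' => pop. Stack: aebdb
  Read 'd': push. Stack: aebdbd
Final stack: "aebdbd" (length 6)

6


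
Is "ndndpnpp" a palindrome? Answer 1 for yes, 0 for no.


Input: ndndpnpp
Reversed: ppnpdndn
  Compare pos 0 ('n') with pos 7 ('p'): MISMATCH
  Compare pos 1 ('d') with pos 6 ('p'): MISMATCH
  Compare pos 2 ('n') with pos 5 ('n'): match
  Compare pos 3 ('d') with pos 4 ('p'): MISMATCH
Result: not a palindrome

0


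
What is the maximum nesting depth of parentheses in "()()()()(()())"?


Input: "()()()()(()())"
Tracking depth:
  Position 0 '(': depth becomes 1
  Position 1 ')': depth becomes 0
  Position 2 '(': depth becomes 1
  Position 3 ')': depth becomes 0
  Position 4 '(': depth becomes 1
  Position 5 ')': depth becomes 0
  Position 6 '(': depth becomes 1
  Position 7 ')': depth becomes 0
  Position 8 '(': depth becomes 1
  Position 9 '(': depth becomes 2
  Position 10 ')': depth becomes 1
  Position 11 '(': depth becomes 2
  Position 12 ')': depth becomes 1
  Position 13 ')': depth becomes 0
Maximum depth reached: 2

2


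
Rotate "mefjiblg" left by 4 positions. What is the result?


Input: "mefjiblg", rotate left by 4
First 4 characters: "mefj"
Remaining characters: "iblg"
Concatenate remaining + first: "iblg" + "mefj" = "iblgmefj"

iblgmefj


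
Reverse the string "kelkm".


Input: kelkm
Reading characters right to left:
  Position 4: 'm'
  Position 3: 'k'
  Position 2: 'l'
  Position 1: 'e'
  Position 0: 'k'
Reversed: mklek

mklek


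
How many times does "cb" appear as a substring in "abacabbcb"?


Searching for "cb" in "abacabbcb"
Scanning each position:
  Position 0: "ab" => no
  Position 1: "ba" => no
  Position 2: "ac" => no
  Position 3: "ca" => no
  Position 4: "ab" => no
  Position 5: "bb" => no
  Position 6: "bc" => no
  Position 7: "cb" => MATCH
Total occurrences: 1

1


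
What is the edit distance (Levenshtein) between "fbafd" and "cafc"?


Computing edit distance: "fbafd" -> "cafc"
DP table:
           c    a    f    c
      0    1    2    3    4
  f   1    1    2    2    3
  b   2    2    2    3    3
  a   3    3    2    3    4
  f   4    4    3    2    3
  d   5    5    4    3    3
Edit distance = dp[5][4] = 3

3


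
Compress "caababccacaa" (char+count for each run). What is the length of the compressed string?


Input: caababccacaa
Runs:
  'c' x 1 => "c1"
  'a' x 2 => "a2"
  'b' x 1 => "b1"
  'a' x 1 => "a1"
  'b' x 1 => "b1"
  'c' x 2 => "c2"
  'a' x 1 => "a1"
  'c' x 1 => "c1"
  'a' x 2 => "a2"
Compressed: "c1a2b1a1b1c2a1c1a2"
Compressed length: 18

18


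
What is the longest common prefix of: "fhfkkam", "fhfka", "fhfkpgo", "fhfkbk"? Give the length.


Words: fhfkkam, fhfka, fhfkpgo, fhfkbk
  Position 0: all 'f' => match
  Position 1: all 'h' => match
  Position 2: all 'f' => match
  Position 3: all 'k' => match
  Position 4: ('k', 'a', 'p', 'b') => mismatch, stop
LCP = "fhfk" (length 4)

4


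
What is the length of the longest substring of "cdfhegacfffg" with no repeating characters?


Input: "cdfhegacfffg"
Sliding window (track last position of each char):
  Position 0 ('c'): window [0,0] length 1 -- new best
  Position 1 ('d'): window [0,1] length 2 -- new best
  Position 2 ('f'): window [0,2] length 3 -- new best
  Position 3 ('h'): window [0,3] length 4 -- new best
  Position 4 ('e'): window [0,4] length 5 -- new best
  Position 5 ('g'): window [0,5] length 6 -- new best
  Position 6 ('a'): window [0,6] length 7 -- new best
  Position 7 ('c'): repeat (last at 0), move window start to 1
  Position 7 ('c'): window [1,7] length 7
  Position 8 ('f'): repeat (last at 2), move window start to 3
  Position 8 ('f'): window [3,8] length 6
  Position 9 ('f'): repeat (last at 8), move window start to 9
  Position 9 ('f'): window [9,9] length 1
  Position 10 ('f'): repeat (last at 9), move window start to 10
  Position 10 ('f'): window [10,10] length 1
  Position 11 ('g'): window [10,11] length 2
Longest substring with no repeats: "cdfhega" with length 7

7


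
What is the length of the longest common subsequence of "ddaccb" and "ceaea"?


LCS of "ddaccb" and "ceaea"
DP table:
           c    e    a    e    a
      0    0    0    0    0    0
  d   0    0    0    0    0    0
  d   0    0    0    0    0    0
  a   0    0    0    1    1    1
  c   0    1    1    1    1    1
  c   0    1    1    1    1    1
  b   0    1    1    1    1    1
LCS length = dp[6][5] = 1

1


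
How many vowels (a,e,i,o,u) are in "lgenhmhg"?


Input: lgenhmhg
Checking each character:
  'l' at position 0: consonant
  'g' at position 1: consonant
  'e' at position 2: vowel (running total: 1)
  'n' at position 3: consonant
  'h' at position 4: consonant
  'm' at position 5: consonant
  'h' at position 6: consonant
  'g' at position 7: consonant
Total vowels: 1

1


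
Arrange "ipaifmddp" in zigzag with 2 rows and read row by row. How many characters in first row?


Zigzag "ipaifmddp" into 2 rows:
Placing characters:
  'i' => row 0
  'p' => row 1
  'a' => row 0
  'i' => row 1
  'f' => row 0
  'm' => row 1
  'd' => row 0
  'd' => row 1
  'p' => row 0
Rows:
  Row 0: "iafdp"
  Row 1: "pimd"
First row length: 5

5


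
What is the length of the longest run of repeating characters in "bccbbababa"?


Input: "bccbbababa"
Scanning for longest run:
  Position 1 ('c'): new char, reset run to 1
  Position 2 ('c'): continues run of 'c', length=2
  Position 3 ('b'): new char, reset run to 1
  Position 4 ('b'): continues run of 'b', length=2
  Position 5 ('a'): new char, reset run to 1
  Position 6 ('b'): new char, reset run to 1
  Position 7 ('a'): new char, reset run to 1
  Position 8 ('b'): new char, reset run to 1
  Position 9 ('a'): new char, reset run to 1
Longest run: 'c' with length 2

2


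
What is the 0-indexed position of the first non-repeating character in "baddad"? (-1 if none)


Input: baddad
Character frequencies:
  'a': 2
  'b': 1
  'd': 3
Scanning left to right for freq == 1:
  Position 0 ('b'): unique! => answer = 0

0


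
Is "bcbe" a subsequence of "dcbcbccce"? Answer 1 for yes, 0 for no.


Check if "bcbe" is a subsequence of "dcbcbccce"
Greedy scan:
  Position 0 ('d'): no match needed
  Position 1 ('c'): no match needed
  Position 2 ('b'): matches sub[0] = 'b'
  Position 3 ('c'): matches sub[1] = 'c'
  Position 4 ('b'): matches sub[2] = 'b'
  Position 5 ('c'): no match needed
  Position 6 ('c'): no match needed
  Position 7 ('c'): no match needed
  Position 8 ('e'): matches sub[3] = 'e'
All 4 characters matched => is a subsequence

1


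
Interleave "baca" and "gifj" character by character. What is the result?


Interleaving "baca" and "gifj":
  Position 0: 'b' from first, 'g' from second => "bg"
  Position 1: 'a' from first, 'i' from second => "ai"
  Position 2: 'c' from first, 'f' from second => "cf"
  Position 3: 'a' from first, 'j' from second => "aj"
Result: bgaicfaj

bgaicfaj


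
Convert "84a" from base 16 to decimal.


Input: "84a" in base 16
Positional expansion:
  Digit '8' (value 8) x 16^2 = 2048
  Digit '4' (value 4) x 16^1 = 64
  Digit 'a' (value 10) x 16^0 = 10
Sum = 2122

2122


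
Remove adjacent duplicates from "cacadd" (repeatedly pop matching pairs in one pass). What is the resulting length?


Input: cacadd
Stack-based adjacent duplicate removal:
  Read 'c': push. Stack: c
  Read 'a': push. Stack: ca
  Read 'c': push. Stack: cac
  Read 'a': push. Stack: caca
  Read 'd': push. Stack: cacad
  Read 'd': matches stack top 'd' => pop. Stack: caca
Final stack: "caca" (length 4)

4


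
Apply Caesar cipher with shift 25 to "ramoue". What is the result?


Caesar cipher: shift "ramoue" by 25
  'r' (pos 17) + 25 = pos 16 = 'q'
  'a' (pos 0) + 25 = pos 25 = 'z'
  'm' (pos 12) + 25 = pos 11 = 'l'
  'o' (pos 14) + 25 = pos 13 = 'n'
  'u' (pos 20) + 25 = pos 19 = 't'
  'e' (pos 4) + 25 = pos 3 = 'd'
Result: qzlntd

qzlntd


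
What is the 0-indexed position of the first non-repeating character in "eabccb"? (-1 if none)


Input: eabccb
Character frequencies:
  'a': 1
  'b': 2
  'c': 2
  'e': 1
Scanning left to right for freq == 1:
  Position 0 ('e'): unique! => answer = 0

0


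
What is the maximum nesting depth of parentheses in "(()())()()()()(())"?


Input: "(()())()()()()(())"
Tracking depth:
  Position 0 '(': depth becomes 1
  Position 1 '(': depth becomes 2
  Position 2 ')': depth becomes 1
  Position 3 '(': depth becomes 2
  Position 4 ')': depth becomes 1
  Position 5 ')': depth becomes 0
  Position 6 '(': depth becomes 1
  Position 7 ')': depth becomes 0
  Position 8 '(': depth becomes 1
  Position 9 ')': depth becomes 0
  Position 10 '(': depth becomes 1
  Position 11 ')': depth becomes 0
  Position 12 '(': depth becomes 1
  Position 13 ')': depth becomes 0
  Position 14 '(': depth becomes 1
  Position 15 '(': depth becomes 2
  Position 16 ')': depth becomes 1
  Position 17 ')': depth becomes 0
Maximum depth reached: 2

2


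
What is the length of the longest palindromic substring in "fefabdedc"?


Input: "fefabdedc"
Checking substrings for palindromes:
  [0:3] "fef" (len 3) => palindrome
  [5:8] "ded" (len 3) => palindrome
Longest palindromic substring: "fef" with length 3

3


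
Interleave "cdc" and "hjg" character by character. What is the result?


Interleaving "cdc" and "hjg":
  Position 0: 'c' from first, 'h' from second => "ch"
  Position 1: 'd' from first, 'j' from second => "dj"
  Position 2: 'c' from first, 'g' from second => "cg"
Result: chdjcg

chdjcg


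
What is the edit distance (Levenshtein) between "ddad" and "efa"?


Computing edit distance: "ddad" -> "efa"
DP table:
           e    f    a
      0    1    2    3
  d   1    1    2    3
  d   2    2    2    3
  a   3    3    3    2
  d   4    4    4    3
Edit distance = dp[4][3] = 3

3


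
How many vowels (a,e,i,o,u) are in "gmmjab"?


Input: gmmjab
Checking each character:
  'g' at position 0: consonant
  'm' at position 1: consonant
  'm' at position 2: consonant
  'j' at position 3: consonant
  'a' at position 4: vowel (running total: 1)
  'b' at position 5: consonant
Total vowels: 1

1


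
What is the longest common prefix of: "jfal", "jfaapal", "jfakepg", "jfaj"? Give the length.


Words: jfal, jfaapal, jfakepg, jfaj
  Position 0: all 'j' => match
  Position 1: all 'f' => match
  Position 2: all 'a' => match
  Position 3: ('l', 'a', 'k', 'j') => mismatch, stop
LCP = "jfa" (length 3)

3


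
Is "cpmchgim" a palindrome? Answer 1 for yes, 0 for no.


Input: cpmchgim
Reversed: mighcmpc
  Compare pos 0 ('c') with pos 7 ('m'): MISMATCH
  Compare pos 1 ('p') with pos 6 ('i'): MISMATCH
  Compare pos 2 ('m') with pos 5 ('g'): MISMATCH
  Compare pos 3 ('c') with pos 4 ('h'): MISMATCH
Result: not a palindrome

0


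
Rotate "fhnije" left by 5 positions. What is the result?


Input: "fhnije", rotate left by 5
First 5 characters: "fhnij"
Remaining characters: "e"
Concatenate remaining + first: "e" + "fhnij" = "efhnij"

efhnij


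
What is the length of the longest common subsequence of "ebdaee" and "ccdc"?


LCS of "ebdaee" and "ccdc"
DP table:
           c    c    d    c
      0    0    0    0    0
  e   0    0    0    0    0
  b   0    0    0    0    0
  d   0    0    0    1    1
  a   0    0    0    1    1
  e   0    0    0    1    1
  e   0    0    0    1    1
LCS length = dp[6][4] = 1

1


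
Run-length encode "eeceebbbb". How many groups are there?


Input: eeceebbbb
Scanning for consecutive runs:
  Group 1: 'e' x 2 (positions 0-1)
  Group 2: 'c' x 1 (positions 2-2)
  Group 3: 'e' x 2 (positions 3-4)
  Group 4: 'b' x 4 (positions 5-8)
Total groups: 4

4


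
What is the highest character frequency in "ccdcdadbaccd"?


Input: ccdcdadbaccd
Character counts:
  'a': 2
  'b': 1
  'c': 5
  'd': 4
Maximum frequency: 5

5


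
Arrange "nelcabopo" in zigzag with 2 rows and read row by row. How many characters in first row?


Zigzag "nelcabopo" into 2 rows:
Placing characters:
  'n' => row 0
  'e' => row 1
  'l' => row 0
  'c' => row 1
  'a' => row 0
  'b' => row 1
  'o' => row 0
  'p' => row 1
  'o' => row 0
Rows:
  Row 0: "nlaoo"
  Row 1: "ecbp"
First row length: 5

5


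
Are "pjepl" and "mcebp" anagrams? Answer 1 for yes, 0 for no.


Strings: "pjepl", "mcebp"
Sorted first:  ejlpp
Sorted second: bcemp
Differ at position 0: 'e' vs 'b' => not anagrams

0


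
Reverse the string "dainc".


Input: dainc
Reading characters right to left:
  Position 4: 'c'
  Position 3: 'n'
  Position 2: 'i'
  Position 1: 'a'
  Position 0: 'd'
Reversed: cniad

cniad


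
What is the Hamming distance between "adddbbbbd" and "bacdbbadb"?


Comparing "adddbbbbd" and "bacdbbadb" position by position:
  Position 0: 'a' vs 'b' => differ
  Position 1: 'd' vs 'a' => differ
  Position 2: 'd' vs 'c' => differ
  Position 3: 'd' vs 'd' => same
  Position 4: 'b' vs 'b' => same
  Position 5: 'b' vs 'b' => same
  Position 6: 'b' vs 'a' => differ
  Position 7: 'b' vs 'd' => differ
  Position 8: 'd' vs 'b' => differ
Total differences (Hamming distance): 6

6


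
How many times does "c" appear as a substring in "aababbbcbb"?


Searching for "c" in "aababbbcbb"
Scanning each position:
  Position 0: "a" => no
  Position 1: "a" => no
  Position 2: "b" => no
  Position 3: "a" => no
  Position 4: "b" => no
  Position 5: "b" => no
  Position 6: "b" => no
  Position 7: "c" => MATCH
  Position 8: "b" => no
  Position 9: "b" => no
Total occurrences: 1

1


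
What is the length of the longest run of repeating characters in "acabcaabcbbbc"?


Input: "acabcaabcbbbc"
Scanning for longest run:
  Position 1 ('c'): new char, reset run to 1
  Position 2 ('a'): new char, reset run to 1
  Position 3 ('b'): new char, reset run to 1
  Position 4 ('c'): new char, reset run to 1
  Position 5 ('a'): new char, reset run to 1
  Position 6 ('a'): continues run of 'a', length=2
  Position 7 ('b'): new char, reset run to 1
  Position 8 ('c'): new char, reset run to 1
  Position 9 ('b'): new char, reset run to 1
  Position 10 ('b'): continues run of 'b', length=2
  Position 11 ('b'): continues run of 'b', length=3
  Position 12 ('c'): new char, reset run to 1
Longest run: 'b' with length 3

3


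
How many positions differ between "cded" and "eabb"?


Comparing "cded" and "eabb" position by position:
  Position 0: 'c' vs 'e' => DIFFER
  Position 1: 'd' vs 'a' => DIFFER
  Position 2: 'e' vs 'b' => DIFFER
  Position 3: 'd' vs 'b' => DIFFER
Positions that differ: 4

4


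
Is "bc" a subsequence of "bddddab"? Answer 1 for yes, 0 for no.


Check if "bc" is a subsequence of "bddddab"
Greedy scan:
  Position 0 ('b'): matches sub[0] = 'b'
  Position 1 ('d'): no match needed
  Position 2 ('d'): no match needed
  Position 3 ('d'): no match needed
  Position 4 ('d'): no match needed
  Position 5 ('a'): no match needed
  Position 6 ('b'): no match needed
Only matched 1/2 characters => not a subsequence

0


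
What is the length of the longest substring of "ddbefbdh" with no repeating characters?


Input: "ddbefbdh"
Sliding window (track last position of each char):
  Position 0 ('d'): window [0,0] length 1 -- new best
  Position 1 ('d'): repeat (last at 0), move window start to 1
  Position 1 ('d'): window [1,1] length 1
  Position 2 ('b'): window [1,2] length 2 -- new best
  Position 3 ('e'): window [1,3] length 3 -- new best
  Position 4 ('f'): window [1,4] length 4 -- new best
  Position 5 ('b'): repeat (last at 2), move window start to 3
  Position 5 ('b'): window [3,5] length 3
  Position 6 ('d'): window [3,6] length 4
  Position 7 ('h'): window [3,7] length 5 -- new best
Longest substring with no repeats: "efbdh" with length 5

5


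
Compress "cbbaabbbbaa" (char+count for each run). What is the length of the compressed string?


Input: cbbaabbbbaa
Runs:
  'c' x 1 => "c1"
  'b' x 2 => "b2"
  'a' x 2 => "a2"
  'b' x 4 => "b4"
  'a' x 2 => "a2"
Compressed: "c1b2a2b4a2"
Compressed length: 10

10


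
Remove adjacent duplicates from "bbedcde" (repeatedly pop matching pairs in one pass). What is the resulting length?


Input: bbedcde
Stack-based adjacent duplicate removal:
  Read 'b': push. Stack: b
  Read 'b': matches stack top 'b' => pop. Stack: (empty)
  Read 'e': push. Stack: e
  Read 'd': push. Stack: ed
  Read 'c': push. Stack: edc
  Read 'd': push. Stack: edcd
  Read 'e': push. Stack: edcde
Final stack: "edcde" (length 5)

5


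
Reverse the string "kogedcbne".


Input: kogedcbne
Reading characters right to left:
  Position 8: 'e'
  Position 7: 'n'
  Position 6: 'b'
  Position 5: 'c'
  Position 4: 'd'
  Position 3: 'e'
  Position 2: 'g'
  Position 1: 'o'
  Position 0: 'k'
Reversed: enbcdegok

enbcdegok


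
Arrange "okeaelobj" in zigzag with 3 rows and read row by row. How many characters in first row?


Zigzag "okeaelobj" into 3 rows:
Placing characters:
  'o' => row 0
  'k' => row 1
  'e' => row 2
  'a' => row 1
  'e' => row 0
  'l' => row 1
  'o' => row 2
  'b' => row 1
  'j' => row 0
Rows:
  Row 0: "oej"
  Row 1: "kalb"
  Row 2: "eo"
First row length: 3

3


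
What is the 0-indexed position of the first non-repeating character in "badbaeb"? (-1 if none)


Input: badbaeb
Character frequencies:
  'a': 2
  'b': 3
  'd': 1
  'e': 1
Scanning left to right for freq == 1:
  Position 0 ('b'): freq=3, skip
  Position 1 ('a'): freq=2, skip
  Position 2 ('d'): unique! => answer = 2

2


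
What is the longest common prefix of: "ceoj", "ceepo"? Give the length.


Words: ceoj, ceepo
  Position 0: all 'c' => match
  Position 1: all 'e' => match
  Position 2: ('o', 'e') => mismatch, stop
LCP = "ce" (length 2)

2


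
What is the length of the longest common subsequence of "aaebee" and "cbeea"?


LCS of "aaebee" and "cbeea"
DP table:
           c    b    e    e    a
      0    0    0    0    0    0
  a   0    0    0    0    0    1
  a   0    0    0    0    0    1
  e   0    0    0    1    1    1
  b   0    0    1    1    1    1
  e   0    0    1    2    2    2
  e   0    0    1    2    3    3
LCS length = dp[6][5] = 3

3


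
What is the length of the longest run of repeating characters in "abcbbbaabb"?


Input: "abcbbbaabb"
Scanning for longest run:
  Position 1 ('b'): new char, reset run to 1
  Position 2 ('c'): new char, reset run to 1
  Position 3 ('b'): new char, reset run to 1
  Position 4 ('b'): continues run of 'b', length=2
  Position 5 ('b'): continues run of 'b', length=3
  Position 6 ('a'): new char, reset run to 1
  Position 7 ('a'): continues run of 'a', length=2
  Position 8 ('b'): new char, reset run to 1
  Position 9 ('b'): continues run of 'b', length=2
Longest run: 'b' with length 3

3


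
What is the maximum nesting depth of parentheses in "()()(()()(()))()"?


Input: "()()(()()(()))()"
Tracking depth:
  Position 0 '(': depth becomes 1
  Position 1 ')': depth becomes 0
  Position 2 '(': depth becomes 1
  Position 3 ')': depth becomes 0
  Position 4 '(': depth becomes 1
  Position 5 '(': depth becomes 2
  Position 6 ')': depth becomes 1
  Position 7 '(': depth becomes 2
  Position 8 ')': depth becomes 1
  Position 9 '(': depth becomes 2
  Position 10 '(': depth becomes 3
  Position 11 ')': depth becomes 2
  Position 12 ')': depth becomes 1
  Position 13 ')': depth becomes 0
  Position 14 '(': depth becomes 1
  Position 15 ')': depth becomes 0
Maximum depth reached: 3

3


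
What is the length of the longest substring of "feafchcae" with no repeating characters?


Input: "feafchcae"
Sliding window (track last position of each char):
  Position 0 ('f'): window [0,0] length 1 -- new best
  Position 1 ('e'): window [0,1] length 2 -- new best
  Position 2 ('a'): window [0,2] length 3 -- new best
  Position 3 ('f'): repeat (last at 0), move window start to 1
  Position 3 ('f'): window [1,3] length 3
  Position 4 ('c'): window [1,4] length 4 -- new best
  Position 5 ('h'): window [1,5] length 5 -- new best
  Position 6 ('c'): repeat (last at 4), move window start to 5
  Position 6 ('c'): window [5,6] length 2
  Position 7 ('a'): window [5,7] length 3
  Position 8 ('e'): window [5,8] length 4
Longest substring with no repeats: "eafch" with length 5

5
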